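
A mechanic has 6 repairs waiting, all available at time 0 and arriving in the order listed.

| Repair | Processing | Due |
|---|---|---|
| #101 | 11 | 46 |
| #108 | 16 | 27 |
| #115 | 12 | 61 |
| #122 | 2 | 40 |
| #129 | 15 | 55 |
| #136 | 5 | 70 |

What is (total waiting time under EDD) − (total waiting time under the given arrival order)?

-11

EDD (increasing due date): #108 #122 #101 #129 #115 #136.
#108: waits 0, runs 0→16
#122: waits 16, runs 16→18
#101: waits 18, runs 18→29
#129: waits 29, runs 29→44
#115: waits 44, runs 44→56
#136: waits 56, runs 56→61
Sum = 0+16+18+29+44+56 = 163.
FIFO (arrival order): #101 #108 #115 #122 #129 #136.
#101: waits 0, runs 0→11
#108: waits 11, runs 11→27
#115: waits 27, runs 27→39
#122: waits 39, runs 39→41
#129: waits 41, runs 41→56
#136: waits 56, runs 56→61
Sum = 0+11+27+39+41+56 = 174.
Difference = 163 − 174 = -11.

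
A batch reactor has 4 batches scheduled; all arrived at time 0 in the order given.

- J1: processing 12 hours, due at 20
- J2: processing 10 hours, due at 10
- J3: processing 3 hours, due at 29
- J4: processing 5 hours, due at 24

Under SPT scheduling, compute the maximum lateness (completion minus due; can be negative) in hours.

10

SPT (increasing processing time): J3 J4 J2 J1.
J3: 0→3, due 29, lateness -26
J4: 3→8, due 24, lateness -16
J2: 8→18, due 10, lateness 8
J1: 18→30, due 20, lateness 10
Maximum = 10.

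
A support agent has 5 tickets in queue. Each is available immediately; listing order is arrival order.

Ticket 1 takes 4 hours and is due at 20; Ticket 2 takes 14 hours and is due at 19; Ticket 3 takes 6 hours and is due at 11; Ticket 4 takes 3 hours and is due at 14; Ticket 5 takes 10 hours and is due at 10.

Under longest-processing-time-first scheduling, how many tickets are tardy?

LPT (decreasing processing time): Ticket 2 Ticket 5 Ticket 3 Ticket 1 Ticket 4.
Ticket 2: 0→14, due 19, tardiness 0
Ticket 5: 14→24, due 10, tardiness 14
Ticket 3: 24→30, due 11, tardiness 19
Ticket 1: 30→34, due 20, tardiness 14
Ticket 4: 34→37, due 14, tardiness 23
Late tickets: 4.

4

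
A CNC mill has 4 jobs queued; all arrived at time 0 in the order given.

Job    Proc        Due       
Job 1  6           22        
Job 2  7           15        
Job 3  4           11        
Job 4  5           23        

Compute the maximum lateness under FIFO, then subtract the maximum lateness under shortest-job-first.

FIFO (arrival order): Job 1 Job 2 Job 3 Job 4.
Job 1: 0→6, due 22, lateness -16
Job 2: 6→13, due 15, lateness -2
Job 3: 13→17, due 11, lateness 6
Job 4: 17→22, due 23, lateness -1
Maximum = 6.
SPT (increasing processing time): Job 3 Job 4 Job 1 Job 2.
Job 3: 0→4, due 11, lateness -7
Job 4: 4→9, due 23, lateness -14
Job 1: 9→15, due 22, lateness -7
Job 2: 15→22, due 15, lateness 7
Maximum = 7.
Difference = 6 − 7 = -1.

-1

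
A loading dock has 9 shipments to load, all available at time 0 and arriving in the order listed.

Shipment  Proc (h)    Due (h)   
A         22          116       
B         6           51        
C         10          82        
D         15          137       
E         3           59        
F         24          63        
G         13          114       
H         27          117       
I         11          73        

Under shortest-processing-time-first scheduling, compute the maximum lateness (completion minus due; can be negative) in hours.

41

SPT (increasing processing time): E B C I G D A F H.
E: 0→3, due 59, lateness -56
B: 3→9, due 51, lateness -42
C: 9→19, due 82, lateness -63
I: 19→30, due 73, lateness -43
G: 30→43, due 114, lateness -71
D: 43→58, due 137, lateness -79
A: 58→80, due 116, lateness -36
F: 80→104, due 63, lateness 41
H: 104→131, due 117, lateness 14
Maximum = 41.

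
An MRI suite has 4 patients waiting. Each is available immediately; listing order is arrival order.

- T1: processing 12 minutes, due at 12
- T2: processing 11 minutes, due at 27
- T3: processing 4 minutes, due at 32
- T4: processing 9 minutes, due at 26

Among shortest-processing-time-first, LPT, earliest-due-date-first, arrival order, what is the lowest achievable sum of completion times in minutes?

77

SPT (increasing processing time): T3 T4 T2 T1.
T3: 0→4
T4: 4→13
T2: 13→24
T1: 24→36
Sum = 4+13+24+36 = 77.
LPT (decreasing processing time): T1 T2 T4 T3.
T1: 0→12
T2: 12→23
T4: 23→32
T3: 32→36
Sum = 12+23+32+36 = 103.
EDD (increasing due date): T1 T4 T2 T3.
T1: 0→12
T4: 12→21
T2: 21→32
T3: 32→36
Sum = 12+21+32+36 = 101.
FIFO (arrival order): T1 T2 T3 T4.
T1: 0→12
T2: 12→23
T3: 23→27
T4: 27→36
Sum = 12+23+27+36 = 98.
SPT 77, LPT 103, EDD 101, FIFO 98 → minimum 77.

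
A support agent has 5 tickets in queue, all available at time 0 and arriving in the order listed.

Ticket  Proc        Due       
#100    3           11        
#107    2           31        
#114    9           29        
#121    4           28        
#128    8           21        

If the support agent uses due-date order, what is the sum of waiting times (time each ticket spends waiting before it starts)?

EDD (increasing due date): #100 #128 #121 #114 #107.
#100: waits 0, runs 0→3
#128: waits 3, runs 3→11
#121: waits 11, runs 11→15
#114: waits 15, runs 15→24
#107: waits 24, runs 24→26
Sum = 0+3+11+15+24 = 53.

53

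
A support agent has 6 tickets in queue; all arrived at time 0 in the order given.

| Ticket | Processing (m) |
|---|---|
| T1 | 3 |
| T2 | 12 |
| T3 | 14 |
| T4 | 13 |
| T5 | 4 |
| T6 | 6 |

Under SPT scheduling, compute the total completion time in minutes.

138

SPT (increasing processing time): T1 T5 T6 T2 T4 T3.
T1: 0→3
T5: 3→7
T6: 7→13
T2: 13→25
T4: 25→38
T3: 38→52
Sum = 3+7+13+25+38+52 = 138.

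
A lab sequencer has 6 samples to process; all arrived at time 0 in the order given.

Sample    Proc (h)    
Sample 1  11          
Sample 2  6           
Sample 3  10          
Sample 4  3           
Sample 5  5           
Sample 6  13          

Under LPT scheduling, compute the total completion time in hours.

LPT (decreasing processing time): Sample 6 Sample 1 Sample 3 Sample 2 Sample 5 Sample 4.
Sample 6: 0→13
Sample 1: 13→24
Sample 3: 24→34
Sample 2: 34→40
Sample 5: 40→45
Sample 4: 45→48
Sum = 13+24+34+40+45+48 = 204.

204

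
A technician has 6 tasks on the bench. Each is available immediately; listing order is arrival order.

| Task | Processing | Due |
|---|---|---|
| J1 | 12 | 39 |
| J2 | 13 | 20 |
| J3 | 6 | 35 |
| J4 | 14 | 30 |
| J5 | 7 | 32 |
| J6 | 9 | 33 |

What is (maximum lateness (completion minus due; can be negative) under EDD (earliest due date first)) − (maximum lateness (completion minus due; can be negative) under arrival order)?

EDD (increasing due date): J2 J4 J5 J6 J3 J1.
J2: 0→13, due 20, lateness -7
J4: 13→27, due 30, lateness -3
J5: 27→34, due 32, lateness 2
J6: 34→43, due 33, lateness 10
J3: 43→49, due 35, lateness 14
J1: 49→61, due 39, lateness 22
Maximum = 22.
FIFO (arrival order): J1 J2 J3 J4 J5 J6.
J1: 0→12, due 39, lateness -27
J2: 12→25, due 20, lateness 5
J3: 25→31, due 35, lateness -4
J4: 31→45, due 30, lateness 15
J5: 45→52, due 32, lateness 20
J6: 52→61, due 33, lateness 28
Maximum = 28.
Difference = 22 − 28 = -6.

-6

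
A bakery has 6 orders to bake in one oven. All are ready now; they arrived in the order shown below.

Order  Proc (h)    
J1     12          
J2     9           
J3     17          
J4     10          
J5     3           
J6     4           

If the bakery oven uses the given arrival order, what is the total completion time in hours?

FIFO (arrival order): J1 J2 J3 J4 J5 J6.
J1: 0→12
J2: 12→21
J3: 21→38
J4: 38→48
J5: 48→51
J6: 51→55
Sum = 12+21+38+48+51+55 = 225.

225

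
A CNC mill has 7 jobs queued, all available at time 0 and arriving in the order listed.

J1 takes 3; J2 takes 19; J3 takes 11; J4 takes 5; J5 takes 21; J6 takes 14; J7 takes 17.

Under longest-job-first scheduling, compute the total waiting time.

LPT (decreasing processing time): J5 J2 J7 J6 J3 J4 J1.
J5: waits 0, runs 0→21
J2: waits 21, runs 21→40
J7: waits 40, runs 40→57
J6: waits 57, runs 57→71
J3: waits 71, runs 71→82
J4: waits 82, runs 82→87
J1: waits 87, runs 87→90
Sum = 0+21+40+57+71+82+87 = 358.

358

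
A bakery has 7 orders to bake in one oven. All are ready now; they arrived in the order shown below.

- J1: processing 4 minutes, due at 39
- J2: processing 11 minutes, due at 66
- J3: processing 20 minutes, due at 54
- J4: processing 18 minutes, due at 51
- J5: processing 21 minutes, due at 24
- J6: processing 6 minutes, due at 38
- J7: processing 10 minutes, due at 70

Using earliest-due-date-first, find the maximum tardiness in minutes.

20

EDD (increasing due date): J5 J6 J1 J4 J3 J2 J7.
J5: 0→21, due 24, tardiness 0
J6: 21→27, due 38, tardiness 0
J1: 27→31, due 39, tardiness 0
J4: 31→49, due 51, tardiness 0
J3: 49→69, due 54, tardiness 15
J2: 69→80, due 66, tardiness 14
J7: 80→90, due 70, tardiness 20
Maximum = 20.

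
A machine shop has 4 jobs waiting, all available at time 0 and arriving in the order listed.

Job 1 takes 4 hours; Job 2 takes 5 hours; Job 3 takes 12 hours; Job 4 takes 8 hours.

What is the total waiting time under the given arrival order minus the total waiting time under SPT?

4

FIFO (arrival order): Job 1 Job 2 Job 3 Job 4.
Job 1: waits 0, runs 0→4
Job 2: waits 4, runs 4→9
Job 3: waits 9, runs 9→21
Job 4: waits 21, runs 21→29
Sum = 0+4+9+21 = 34.
SPT (increasing processing time): Job 1 Job 2 Job 4 Job 3.
Job 1: waits 0, runs 0→4
Job 2: waits 4, runs 4→9
Job 4: waits 9, runs 9→17
Job 3: waits 17, runs 17→29
Sum = 0+4+9+17 = 30.
Difference = 34 − 30 = 4.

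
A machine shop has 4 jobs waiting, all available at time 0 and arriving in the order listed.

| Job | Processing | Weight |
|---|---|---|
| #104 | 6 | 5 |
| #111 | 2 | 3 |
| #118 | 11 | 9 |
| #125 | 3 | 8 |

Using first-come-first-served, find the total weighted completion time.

401

FIFO (arrival order): #104 #111 #118 #125.
#104: finishes 6, weight 5, w·C = 30
#111: finishes 8, weight 3, w·C = 24
#118: finishes 19, weight 9, w·C = 171
#125: finishes 22, weight 8, w·C = 176
Sum = 30+24+171+176 = 401.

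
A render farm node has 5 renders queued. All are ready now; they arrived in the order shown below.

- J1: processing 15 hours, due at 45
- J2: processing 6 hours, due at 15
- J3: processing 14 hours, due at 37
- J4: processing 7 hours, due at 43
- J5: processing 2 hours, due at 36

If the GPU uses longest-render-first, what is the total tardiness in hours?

35

LPT (decreasing processing time): J1 J3 J4 J2 J5.
J1: 0→15, due 45, tardiness 0
J3: 15→29, due 37, tardiness 0
J4: 29→36, due 43, tardiness 0
J2: 36→42, due 15, tardiness 27
J5: 42→44, due 36, tardiness 8
Sum = 0+0+0+27+8 = 35.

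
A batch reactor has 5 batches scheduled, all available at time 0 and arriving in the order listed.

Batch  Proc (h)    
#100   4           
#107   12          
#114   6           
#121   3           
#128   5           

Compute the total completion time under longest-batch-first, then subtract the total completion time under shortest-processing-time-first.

40

LPT (decreasing processing time): #107 #114 #128 #100 #121.
#107: 0→12
#114: 12→18
#128: 18→23
#100: 23→27
#121: 27→30
Sum = 12+18+23+27+30 = 110.
SPT (increasing processing time): #121 #100 #128 #114 #107.
#121: 0→3
#100: 3→7
#128: 7→12
#114: 12→18
#107: 18→30
Sum = 3+7+12+18+30 = 70.
Difference = 110 − 70 = 40.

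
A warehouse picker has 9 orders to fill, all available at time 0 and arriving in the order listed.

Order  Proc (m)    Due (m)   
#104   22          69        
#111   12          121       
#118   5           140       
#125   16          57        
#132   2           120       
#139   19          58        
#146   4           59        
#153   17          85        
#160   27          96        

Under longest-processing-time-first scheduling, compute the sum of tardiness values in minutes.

121

LPT (decreasing processing time): #160 #104 #139 #153 #125 #111 #118 #146 #132.
#160: 0→27, due 96, tardiness 0
#104: 27→49, due 69, tardiness 0
#139: 49→68, due 58, tardiness 10
#153: 68→85, due 85, tardiness 0
#125: 85→101, due 57, tardiness 44
#111: 101→113, due 121, tardiness 0
#118: 113→118, due 140, tardiness 0
#146: 118→122, due 59, tardiness 63
#132: 122→124, due 120, tardiness 4
Sum = 0+0+10+0+44+0+0+63+4 = 121.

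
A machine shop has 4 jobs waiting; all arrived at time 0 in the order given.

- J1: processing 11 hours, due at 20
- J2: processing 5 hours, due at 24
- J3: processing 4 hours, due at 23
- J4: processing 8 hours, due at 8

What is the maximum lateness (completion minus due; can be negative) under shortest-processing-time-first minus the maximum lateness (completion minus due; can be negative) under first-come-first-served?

SPT (increasing processing time): J3 J2 J4 J1.
J3: 0→4, due 23, lateness -19
J2: 4→9, due 24, lateness -15
J4: 9→17, due 8, lateness 9
J1: 17→28, due 20, lateness 8
Maximum = 9.
FIFO (arrival order): J1 J2 J3 J4.
J1: 0→11, due 20, lateness -9
J2: 11→16, due 24, lateness -8
J3: 16→20, due 23, lateness -3
J4: 20→28, due 8, lateness 20
Maximum = 20.
Difference = 9 − 20 = -11.

-11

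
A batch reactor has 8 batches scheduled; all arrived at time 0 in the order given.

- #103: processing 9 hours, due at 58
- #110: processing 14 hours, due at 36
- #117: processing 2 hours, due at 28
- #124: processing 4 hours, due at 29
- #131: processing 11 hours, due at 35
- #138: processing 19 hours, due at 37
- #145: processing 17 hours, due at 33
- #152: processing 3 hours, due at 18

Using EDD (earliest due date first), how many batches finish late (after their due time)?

4

EDD (increasing due date): #152 #117 #124 #145 #131 #110 #138 #103.
#152: 0→3, due 18, tardiness 0
#117: 3→5, due 28, tardiness 0
#124: 5→9, due 29, tardiness 0
#145: 9→26, due 33, tardiness 0
#131: 26→37, due 35, tardiness 2
#110: 37→51, due 36, tardiness 15
#138: 51→70, due 37, tardiness 33
#103: 70→79, due 58, tardiness 21
Late batches: 4.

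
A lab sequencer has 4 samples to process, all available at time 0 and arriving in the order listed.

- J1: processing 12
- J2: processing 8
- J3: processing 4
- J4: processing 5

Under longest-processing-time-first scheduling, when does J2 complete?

20

LPT (decreasing processing time): J1 J2 J4 J3.
J1: 0→12
J2: 12→20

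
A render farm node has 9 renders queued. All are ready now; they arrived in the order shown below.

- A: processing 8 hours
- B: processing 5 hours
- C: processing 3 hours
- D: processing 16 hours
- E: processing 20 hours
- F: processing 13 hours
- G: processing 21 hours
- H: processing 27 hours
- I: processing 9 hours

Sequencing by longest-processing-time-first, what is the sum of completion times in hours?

LPT (decreasing processing time): H G E D F I A B C.
H: 0→27
G: 27→48
E: 48→68
D: 68→84
F: 84→97
I: 97→106
A: 106→114
B: 114→119
C: 119→122
Sum = 27+48+68+84+97+106+114+119+122 = 785.

785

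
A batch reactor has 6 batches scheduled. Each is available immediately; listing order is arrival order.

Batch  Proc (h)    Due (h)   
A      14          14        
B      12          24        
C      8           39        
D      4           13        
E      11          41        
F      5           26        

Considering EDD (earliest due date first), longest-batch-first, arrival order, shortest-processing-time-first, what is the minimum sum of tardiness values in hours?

EDD (increasing due date): D A B F C E.
D: 0→4, due 13, tardiness 0
A: 4→18, due 14, tardiness 4
B: 18→30, due 24, tardiness 6
F: 30→35, due 26, tardiness 9
C: 35→43, due 39, tardiness 4
E: 43→54, due 41, tardiness 13
Sum = 0+4+6+9+4+13 = 36.
LPT (decreasing processing time): A B E C F D.
A: 0→14, due 14, tardiness 0
B: 14→26, due 24, tardiness 2
E: 26→37, due 41, tardiness 0
C: 37→45, due 39, tardiness 6
F: 45→50, due 26, tardiness 24
D: 50→54, due 13, tardiness 41
Sum = 0+2+0+6+24+41 = 73.
FIFO (arrival order): A B C D E F.
A: 0→14, due 14, tardiness 0
B: 14→26, due 24, tardiness 2
C: 26→34, due 39, tardiness 0
D: 34→38, due 13, tardiness 25
E: 38→49, due 41, tardiness 8
F: 49→54, due 26, tardiness 28
Sum = 0+2+0+25+8+28 = 63.
SPT (increasing processing time): D F C E B A.
D: 0→4, due 13, tardiness 0
F: 4→9, due 26, tardiness 0
C: 9→17, due 39, tardiness 0
E: 17→28, due 41, tardiness 0
B: 28→40, due 24, tardiness 16
A: 40→54, due 14, tardiness 40
Sum = 0+0+0+0+16+40 = 56.
EDD 36, LPT 73, FIFO 63, SPT 56 → minimum 36.

36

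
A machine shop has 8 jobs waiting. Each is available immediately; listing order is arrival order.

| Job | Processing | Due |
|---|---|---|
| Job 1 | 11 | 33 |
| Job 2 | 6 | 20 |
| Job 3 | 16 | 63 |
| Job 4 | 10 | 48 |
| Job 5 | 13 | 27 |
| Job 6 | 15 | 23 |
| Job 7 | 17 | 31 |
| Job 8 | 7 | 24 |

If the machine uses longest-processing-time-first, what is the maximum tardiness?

75

LPT (decreasing processing time): Job 7 Job 3 Job 6 Job 5 Job 1 Job 4 Job 8 Job 2.
Job 7: 0→17, due 31, tardiness 0
Job 3: 17→33, due 63, tardiness 0
Job 6: 33→48, due 23, tardiness 25
Job 5: 48→61, due 27, tardiness 34
Job 1: 61→72, due 33, tardiness 39
Job 4: 72→82, due 48, tardiness 34
Job 8: 82→89, due 24, tardiness 65
Job 2: 89→95, due 20, tardiness 75
Maximum = 75.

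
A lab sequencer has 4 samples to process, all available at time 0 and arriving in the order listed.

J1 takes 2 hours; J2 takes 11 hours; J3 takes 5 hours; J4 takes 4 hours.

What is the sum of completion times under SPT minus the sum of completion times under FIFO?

-14

SPT (increasing processing time): J1 J4 J3 J2.
J1: 0→2
J4: 2→6
J3: 6→11
J2: 11→22
Sum = 2+6+11+22 = 41.
FIFO (arrival order): J1 J2 J3 J4.
J1: 0→2
J2: 2→13
J3: 13→18
J4: 18→22
Sum = 2+13+18+22 = 55.
Difference = 41 − 55 = -14.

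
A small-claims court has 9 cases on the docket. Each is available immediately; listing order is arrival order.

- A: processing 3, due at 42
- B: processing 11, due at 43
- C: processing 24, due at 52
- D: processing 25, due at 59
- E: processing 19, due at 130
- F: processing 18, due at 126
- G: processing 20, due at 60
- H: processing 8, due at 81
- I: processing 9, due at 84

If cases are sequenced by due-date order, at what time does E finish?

137

EDD (increasing due date): A B C D G H I F E.
A: 0→3
B: 3→14
C: 14→38
D: 38→63
G: 63→83
H: 83→91
I: 91→100
F: 100→118
E: 118→137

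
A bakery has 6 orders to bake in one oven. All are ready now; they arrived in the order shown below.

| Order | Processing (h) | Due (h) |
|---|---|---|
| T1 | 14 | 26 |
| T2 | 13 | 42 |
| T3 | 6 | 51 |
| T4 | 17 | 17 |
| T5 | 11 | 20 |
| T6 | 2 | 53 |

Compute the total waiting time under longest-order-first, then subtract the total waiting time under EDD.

LPT (decreasing processing time): T4 T1 T2 T5 T3 T6.
T4: waits 0, runs 0→17
T1: waits 17, runs 17→31
T2: waits 31, runs 31→44
T5: waits 44, runs 44→55
T3: waits 55, runs 55→61
T6: waits 61, runs 61→63
Sum = 0+17+31+44+55+61 = 208.
EDD (increasing due date): T4 T5 T1 T2 T3 T6.
T4: waits 0, runs 0→17
T5: waits 17, runs 17→28
T1: waits 28, runs 28→42
T2: waits 42, runs 42→55
T3: waits 55, runs 55→61
T6: waits 61, runs 61→63
Sum = 0+17+28+42+55+61 = 203.
Difference = 208 − 203 = 5.

5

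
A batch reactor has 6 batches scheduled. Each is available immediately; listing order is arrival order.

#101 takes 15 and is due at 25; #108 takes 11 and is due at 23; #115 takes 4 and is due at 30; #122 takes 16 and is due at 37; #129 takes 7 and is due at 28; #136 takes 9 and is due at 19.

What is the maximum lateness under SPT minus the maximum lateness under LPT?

-7

SPT (increasing processing time): #115 #129 #136 #108 #101 #122.
#115: 0→4, due 30, lateness -26
#129: 4→11, due 28, lateness -17
#136: 11→20, due 19, lateness 1
#108: 20→31, due 23, lateness 8
#101: 31→46, due 25, lateness 21
#122: 46→62, due 37, lateness 25
Maximum = 25.
LPT (decreasing processing time): #122 #101 #108 #136 #129 #115.
#122: 0→16, due 37, lateness -21
#101: 16→31, due 25, lateness 6
#108: 31→42, due 23, lateness 19
#136: 42→51, due 19, lateness 32
#129: 51→58, due 28, lateness 30
#115: 58→62, due 30, lateness 32
Maximum = 32.
Difference = 25 − 32 = -7.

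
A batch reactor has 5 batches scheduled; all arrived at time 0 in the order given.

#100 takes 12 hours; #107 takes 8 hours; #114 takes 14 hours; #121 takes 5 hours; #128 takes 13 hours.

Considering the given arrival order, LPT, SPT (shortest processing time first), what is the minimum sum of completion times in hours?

133

FIFO (arrival order): #100 #107 #114 #121 #128.
#100: 0→12
#107: 12→20
#114: 20→34
#121: 34→39
#128: 39→52
Sum = 12+20+34+39+52 = 157.
LPT (decreasing processing time): #114 #128 #100 #107 #121.
#114: 0→14
#128: 14→27
#100: 27→39
#107: 39→47
#121: 47→52
Sum = 14+27+39+47+52 = 179.
SPT (increasing processing time): #121 #107 #100 #128 #114.
#121: 0→5
#107: 5→13
#100: 13→25
#128: 25→38
#114: 38→52
Sum = 5+13+25+38+52 = 133.
FIFO 157, LPT 179, SPT 133 → minimum 133.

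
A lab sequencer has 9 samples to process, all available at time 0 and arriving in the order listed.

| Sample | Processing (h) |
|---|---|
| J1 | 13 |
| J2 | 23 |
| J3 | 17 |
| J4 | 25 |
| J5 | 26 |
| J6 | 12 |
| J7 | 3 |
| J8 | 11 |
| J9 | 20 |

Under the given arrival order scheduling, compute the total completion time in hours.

799

FIFO (arrival order): J1 J2 J3 J4 J5 J6 J7 J8 J9.
J1: 0→13
J2: 13→36
J3: 36→53
J4: 53→78
J5: 78→104
J6: 104→116
J7: 116→119
J8: 119→130
J9: 130→150
Sum = 13+36+53+78+104+116+119+130+150 = 799.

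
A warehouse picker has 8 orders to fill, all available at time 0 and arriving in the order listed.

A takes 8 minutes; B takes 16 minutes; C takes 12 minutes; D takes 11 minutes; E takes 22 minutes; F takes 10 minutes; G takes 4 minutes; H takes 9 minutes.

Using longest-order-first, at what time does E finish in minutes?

22

LPT (decreasing processing time): E B C D F H A G.
E: 0→22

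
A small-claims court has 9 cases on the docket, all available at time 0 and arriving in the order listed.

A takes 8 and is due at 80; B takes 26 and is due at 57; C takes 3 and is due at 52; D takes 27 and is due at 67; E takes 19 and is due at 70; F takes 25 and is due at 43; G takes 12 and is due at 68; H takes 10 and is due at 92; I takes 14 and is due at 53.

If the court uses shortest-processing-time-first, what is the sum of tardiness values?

SPT (increasing processing time): C A H G I E F B D.
C: 0→3, due 52, tardiness 0
A: 3→11, due 80, tardiness 0
H: 11→21, due 92, tardiness 0
G: 21→33, due 68, tardiness 0
I: 33→47, due 53, tardiness 0
E: 47→66, due 70, tardiness 0
F: 66→91, due 43, tardiness 48
B: 91→117, due 57, tardiness 60
D: 117→144, due 67, tardiness 77
Sum = 0+0+0+0+0+0+48+60+77 = 185.

185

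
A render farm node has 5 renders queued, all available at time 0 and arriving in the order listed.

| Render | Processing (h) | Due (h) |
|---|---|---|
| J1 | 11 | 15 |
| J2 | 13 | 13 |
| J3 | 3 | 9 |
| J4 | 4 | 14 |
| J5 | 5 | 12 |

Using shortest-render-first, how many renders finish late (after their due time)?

2

SPT (increasing processing time): J3 J4 J5 J1 J2.
J3: 0→3, due 9, tardiness 0
J4: 3→7, due 14, tardiness 0
J5: 7→12, due 12, tardiness 0
J1: 12→23, due 15, tardiness 8
J2: 23→36, due 13, tardiness 23
Late renders: 2.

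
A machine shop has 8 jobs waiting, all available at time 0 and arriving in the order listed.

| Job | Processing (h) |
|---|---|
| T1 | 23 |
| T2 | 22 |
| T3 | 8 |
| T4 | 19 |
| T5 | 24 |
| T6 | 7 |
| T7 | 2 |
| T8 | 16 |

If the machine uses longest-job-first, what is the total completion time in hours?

LPT (decreasing processing time): T5 T1 T2 T4 T8 T3 T6 T7.
T5: 0→24
T1: 24→47
T2: 47→69
T4: 69→88
T8: 88→104
T3: 104→112
T6: 112→119
T7: 119→121
Sum = 24+47+69+88+104+112+119+121 = 684.

684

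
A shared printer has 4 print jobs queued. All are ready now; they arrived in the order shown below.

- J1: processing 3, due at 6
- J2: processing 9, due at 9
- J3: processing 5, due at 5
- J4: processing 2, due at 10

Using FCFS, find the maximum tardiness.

12

FIFO (arrival order): J1 J2 J3 J4.
J1: 0→3, due 6, tardiness 0
J2: 3→12, due 9, tardiness 3
J3: 12→17, due 5, tardiness 12
J4: 17→19, due 10, tardiness 9
Maximum = 12.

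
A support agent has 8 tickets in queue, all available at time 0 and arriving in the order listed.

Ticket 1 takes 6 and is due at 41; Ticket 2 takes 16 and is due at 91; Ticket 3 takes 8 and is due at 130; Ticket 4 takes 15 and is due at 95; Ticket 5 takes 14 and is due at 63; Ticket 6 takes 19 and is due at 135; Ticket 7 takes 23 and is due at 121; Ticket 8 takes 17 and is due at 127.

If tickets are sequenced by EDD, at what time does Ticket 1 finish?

EDD (increasing due date): Ticket 1 Ticket 5 Ticket 2 Ticket 4 Ticket 7 Ticket 8 Ticket 3 Ticket 6.
Ticket 1: 0→6

6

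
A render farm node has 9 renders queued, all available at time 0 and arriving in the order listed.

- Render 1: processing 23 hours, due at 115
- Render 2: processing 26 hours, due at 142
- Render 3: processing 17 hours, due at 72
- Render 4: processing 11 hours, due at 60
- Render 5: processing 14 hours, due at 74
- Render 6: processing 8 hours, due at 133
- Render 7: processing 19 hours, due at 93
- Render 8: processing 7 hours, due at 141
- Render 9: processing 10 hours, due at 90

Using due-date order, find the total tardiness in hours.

EDD (increasing due date): Render 4 Render 3 Render 5 Render 9 Render 7 Render 1 Render 6 Render 8 Render 2.
Render 4: 0→11, due 60, tardiness 0
Render 3: 11→28, due 72, tardiness 0
Render 5: 28→42, due 74, tardiness 0
Render 9: 42→52, due 90, tardiness 0
Render 7: 52→71, due 93, tardiness 0
Render 1: 71→94, due 115, tardiness 0
Render 6: 94→102, due 133, tardiness 0
Render 8: 102→109, due 141, tardiness 0
Render 2: 109→135, due 142, tardiness 0
Sum = 0+0+0+0+0+0+0+0+0 = 0.

0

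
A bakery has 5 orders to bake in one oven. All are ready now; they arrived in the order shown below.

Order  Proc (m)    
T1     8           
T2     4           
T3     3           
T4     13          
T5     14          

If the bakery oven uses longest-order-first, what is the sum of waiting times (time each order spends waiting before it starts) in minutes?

LPT (decreasing processing time): T5 T4 T1 T2 T3.
T5: waits 0, runs 0→14
T4: waits 14, runs 14→27
T1: waits 27, runs 27→35
T2: waits 35, runs 35→39
T3: waits 39, runs 39→42
Sum = 0+14+27+35+39 = 115.

115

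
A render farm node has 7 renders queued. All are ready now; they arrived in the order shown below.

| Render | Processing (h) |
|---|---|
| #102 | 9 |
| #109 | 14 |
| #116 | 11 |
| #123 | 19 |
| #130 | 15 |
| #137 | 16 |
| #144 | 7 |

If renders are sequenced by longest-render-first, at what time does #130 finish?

LPT (decreasing processing time): #123 #137 #130 #109 #116 #102 #144.
#123: 0→19
#137: 19→35
#130: 35→50

50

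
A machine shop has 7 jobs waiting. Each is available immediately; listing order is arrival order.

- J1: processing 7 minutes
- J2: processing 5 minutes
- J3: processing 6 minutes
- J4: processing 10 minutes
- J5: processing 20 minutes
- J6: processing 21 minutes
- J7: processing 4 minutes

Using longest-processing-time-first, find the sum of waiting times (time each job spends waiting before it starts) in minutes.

LPT (decreasing processing time): J6 J5 J4 J1 J3 J2 J7.
J6: waits 0, runs 0→21
J5: waits 21, runs 21→41
J4: waits 41, runs 41→51
J1: waits 51, runs 51→58
J3: waits 58, runs 58→64
J2: waits 64, runs 64→69
J7: waits 69, runs 69→73
Sum = 0+21+41+51+58+64+69 = 304.

304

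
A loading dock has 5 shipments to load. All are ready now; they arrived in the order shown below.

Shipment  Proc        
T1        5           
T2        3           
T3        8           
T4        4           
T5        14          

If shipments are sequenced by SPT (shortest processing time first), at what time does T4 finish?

7

SPT (increasing processing time): T2 T4 T1 T3 T5.
T2: 0→3
T4: 3→7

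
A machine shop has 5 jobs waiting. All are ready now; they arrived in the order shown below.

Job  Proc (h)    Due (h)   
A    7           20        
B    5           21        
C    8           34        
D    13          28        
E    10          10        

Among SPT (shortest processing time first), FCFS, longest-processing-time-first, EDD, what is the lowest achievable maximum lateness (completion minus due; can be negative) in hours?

SPT (increasing processing time): B A C E D.
B: 0→5, due 21, lateness -16
A: 5→12, due 20, lateness -8
C: 12→20, due 34, lateness -14
E: 20→30, due 10, lateness 20
D: 30→43, due 28, lateness 15
Maximum = 20.
FIFO (arrival order): A B C D E.
A: 0→7, due 20, lateness -13
B: 7→12, due 21, lateness -9
C: 12→20, due 34, lateness -14
D: 20→33, due 28, lateness 5
E: 33→43, due 10, lateness 33
Maximum = 33.
LPT (decreasing processing time): D E C A B.
D: 0→13, due 28, lateness -15
E: 13→23, due 10, lateness 13
C: 23→31, due 34, lateness -3
A: 31→38, due 20, lateness 18
B: 38→43, due 21, lateness 22
Maximum = 22.
EDD (increasing due date): E A B D C.
E: 0→10, due 10, lateness 0
A: 10→17, due 20, lateness -3
B: 17→22, due 21, lateness 1
D: 22→35, due 28, lateness 7
C: 35→43, due 34, lateness 9
Maximum = 9.
SPT 20, FIFO 33, LPT 22, EDD 9 → minimum 9.

9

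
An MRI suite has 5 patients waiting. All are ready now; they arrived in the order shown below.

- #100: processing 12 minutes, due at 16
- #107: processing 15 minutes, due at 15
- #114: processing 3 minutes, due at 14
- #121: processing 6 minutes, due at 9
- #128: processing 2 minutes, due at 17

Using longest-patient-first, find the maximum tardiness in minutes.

LPT (decreasing processing time): #107 #100 #121 #114 #128.
#107: 0→15, due 15, tardiness 0
#100: 15→27, due 16, tardiness 11
#121: 27→33, due 9, tardiness 24
#114: 33→36, due 14, tardiness 22
#128: 36→38, due 17, tardiness 21
Maximum = 24.

24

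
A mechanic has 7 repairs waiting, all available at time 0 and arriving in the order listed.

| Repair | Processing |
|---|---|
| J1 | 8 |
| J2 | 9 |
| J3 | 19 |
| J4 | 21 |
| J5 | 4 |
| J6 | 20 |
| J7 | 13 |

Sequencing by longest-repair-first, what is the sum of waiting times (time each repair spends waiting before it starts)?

367

LPT (decreasing processing time): J4 J6 J3 J7 J2 J1 J5.
J4: waits 0, runs 0→21
J6: waits 21, runs 21→41
J3: waits 41, runs 41→60
J7: waits 60, runs 60→73
J2: waits 73, runs 73→82
J1: waits 82, runs 82→90
J5: waits 90, runs 90→94
Sum = 0+21+41+60+73+82+90 = 367.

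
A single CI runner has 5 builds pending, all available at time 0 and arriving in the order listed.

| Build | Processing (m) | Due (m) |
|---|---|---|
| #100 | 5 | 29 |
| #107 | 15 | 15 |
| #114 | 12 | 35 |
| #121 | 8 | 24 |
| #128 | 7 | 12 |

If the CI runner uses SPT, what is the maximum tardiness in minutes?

SPT (increasing processing time): #100 #128 #121 #114 #107.
#100: 0→5, due 29, tardiness 0
#128: 5→12, due 12, tardiness 0
#121: 12→20, due 24, tardiness 0
#114: 20→32, due 35, tardiness 0
#107: 32→47, due 15, tardiness 32
Maximum = 32.

32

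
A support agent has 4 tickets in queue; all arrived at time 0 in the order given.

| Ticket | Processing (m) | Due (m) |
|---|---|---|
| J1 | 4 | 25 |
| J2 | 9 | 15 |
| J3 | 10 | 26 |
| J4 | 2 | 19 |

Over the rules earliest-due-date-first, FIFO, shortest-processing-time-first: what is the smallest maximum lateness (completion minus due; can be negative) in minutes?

-1

EDD (increasing due date): J2 J4 J1 J3.
J2: 0→9, due 15, lateness -6
J4: 9→11, due 19, lateness -8
J1: 11→15, due 25, lateness -10
J3: 15→25, due 26, lateness -1
Maximum = -1.
FIFO (arrival order): J1 J2 J3 J4.
J1: 0→4, due 25, lateness -21
J2: 4→13, due 15, lateness -2
J3: 13→23, due 26, lateness -3
J4: 23→25, due 19, lateness 6
Maximum = 6.
SPT (increasing processing time): J4 J1 J2 J3.
J4: 0→2, due 19, lateness -17
J1: 2→6, due 25, lateness -19
J2: 6→15, due 15, lateness 0
J3: 15→25, due 26, lateness -1
Maximum = 0.
EDD -1, FIFO 6, SPT 0 → minimum -1.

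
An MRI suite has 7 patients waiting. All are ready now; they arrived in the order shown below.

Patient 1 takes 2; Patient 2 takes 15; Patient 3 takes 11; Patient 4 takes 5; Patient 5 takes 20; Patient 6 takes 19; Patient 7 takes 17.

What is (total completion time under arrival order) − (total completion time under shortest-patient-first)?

FIFO (arrival order): Patient 1 Patient 2 Patient 3 Patient 4 Patient 5 Patient 6 Patient 7.
Patient 1: 0→2
Patient 2: 2→17
Patient 3: 17→28
Patient 4: 28→33
Patient 5: 33→53
Patient 6: 53→72
Patient 7: 72→89
Sum = 2+17+28+33+53+72+89 = 294.
SPT (increasing processing time): Patient 1 Patient 4 Patient 3 Patient 2 Patient 7 Patient 6 Patient 5.
Patient 1: 0→2
Patient 4: 2→7
Patient 3: 7→18
Patient 2: 18→33
Patient 7: 33→50
Patient 6: 50→69
Patient 5: 69→89
Sum = 2+7+18+33+50+69+89 = 268.
Difference = 294 − 268 = 26.

26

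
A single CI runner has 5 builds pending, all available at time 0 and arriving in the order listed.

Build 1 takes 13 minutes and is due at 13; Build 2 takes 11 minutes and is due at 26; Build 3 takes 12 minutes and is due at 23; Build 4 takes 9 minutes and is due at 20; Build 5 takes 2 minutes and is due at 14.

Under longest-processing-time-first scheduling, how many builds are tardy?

LPT (decreasing processing time): Build 1 Build 3 Build 2 Build 4 Build 5.
Build 1: 0→13, due 13, tardiness 0
Build 3: 13→25, due 23, tardiness 2
Build 2: 25→36, due 26, tardiness 10
Build 4: 36→45, due 20, tardiness 25
Build 5: 45→47, due 14, tardiness 33
Late builds: 4.

4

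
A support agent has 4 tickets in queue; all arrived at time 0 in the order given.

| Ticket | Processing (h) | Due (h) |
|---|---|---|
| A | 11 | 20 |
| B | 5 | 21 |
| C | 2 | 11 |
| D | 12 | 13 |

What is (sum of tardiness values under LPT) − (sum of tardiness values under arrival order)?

LPT (decreasing processing time): D A B C.
D: 0→12, due 13, tardiness 0
A: 12→23, due 20, tardiness 3
B: 23→28, due 21, tardiness 7
C: 28→30, due 11, tardiness 19
Sum = 0+3+7+19 = 29.
FIFO (arrival order): A B C D.
A: 0→11, due 20, tardiness 0
B: 11→16, due 21, tardiness 0
C: 16→18, due 11, tardiness 7
D: 18→30, due 13, tardiness 17
Sum = 0+0+7+17 = 24.
Difference = 29 − 24 = 5.

5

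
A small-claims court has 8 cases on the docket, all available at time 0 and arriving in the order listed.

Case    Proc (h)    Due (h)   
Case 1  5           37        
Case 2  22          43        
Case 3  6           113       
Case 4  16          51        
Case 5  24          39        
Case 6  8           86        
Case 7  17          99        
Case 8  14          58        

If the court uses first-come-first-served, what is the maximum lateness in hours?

54

FIFO (arrival order): Case 1 Case 2 Case 3 Case 4 Case 5 Case 6 Case 7 Case 8.
Case 1: 0→5, due 37, lateness -32
Case 2: 5→27, due 43, lateness -16
Case 3: 27→33, due 113, lateness -80
Case 4: 33→49, due 51, lateness -2
Case 5: 49→73, due 39, lateness 34
Case 6: 73→81, due 86, lateness -5
Case 7: 81→98, due 99, lateness -1
Case 8: 98→112, due 58, lateness 54
Maximum = 54.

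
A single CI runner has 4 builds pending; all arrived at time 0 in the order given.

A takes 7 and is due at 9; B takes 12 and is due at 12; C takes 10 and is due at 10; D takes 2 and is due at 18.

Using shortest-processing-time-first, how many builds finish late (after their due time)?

SPT (increasing processing time): D A C B.
D: 0→2, due 18, tardiness 0
A: 2→9, due 9, tardiness 0
C: 9→19, due 10, tardiness 9
B: 19→31, due 12, tardiness 19
Late builds: 2.

2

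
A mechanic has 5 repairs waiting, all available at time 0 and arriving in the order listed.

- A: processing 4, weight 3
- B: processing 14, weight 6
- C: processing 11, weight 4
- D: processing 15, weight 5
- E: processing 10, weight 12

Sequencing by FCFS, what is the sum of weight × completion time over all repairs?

1104

FIFO (arrival order): A B C D E.
A: finishes 4, weight 3, w·C = 12
B: finishes 18, weight 6, w·C = 108
C: finishes 29, weight 4, w·C = 116
D: finishes 44, weight 5, w·C = 220
E: finishes 54, weight 12, w·C = 648
Sum = 12+108+116+220+648 = 1104.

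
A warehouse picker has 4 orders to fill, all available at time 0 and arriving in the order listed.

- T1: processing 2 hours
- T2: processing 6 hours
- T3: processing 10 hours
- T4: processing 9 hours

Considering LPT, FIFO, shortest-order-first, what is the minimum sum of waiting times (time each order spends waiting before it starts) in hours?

LPT (decreasing processing time): T3 T4 T2 T1.
T3: waits 0, runs 0→10
T4: waits 10, runs 10→19
T2: waits 19, runs 19→25
T1: waits 25, runs 25→27
Sum = 0+10+19+25 = 54.
FIFO (arrival order): T1 T2 T3 T4.
T1: waits 0, runs 0→2
T2: waits 2, runs 2→8
T3: waits 8, runs 8→18
T4: waits 18, runs 18→27
Sum = 0+2+8+18 = 28.
SPT (increasing processing time): T1 T2 T4 T3.
T1: waits 0, runs 0→2
T2: waits 2, runs 2→8
T4: waits 8, runs 8→17
T3: waits 17, runs 17→27
Sum = 0+2+8+17 = 27.
LPT 54, FIFO 28, SPT 27 → minimum 27.

27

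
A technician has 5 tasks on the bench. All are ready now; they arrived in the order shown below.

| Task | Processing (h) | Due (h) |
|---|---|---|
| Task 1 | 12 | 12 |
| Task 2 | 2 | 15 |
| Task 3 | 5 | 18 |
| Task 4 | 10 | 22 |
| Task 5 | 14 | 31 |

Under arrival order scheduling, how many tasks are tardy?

FIFO (arrival order): Task 1 Task 2 Task 3 Task 4 Task 5.
Task 1: 0→12, due 12, tardiness 0
Task 2: 12→14, due 15, tardiness 0
Task 3: 14→19, due 18, tardiness 1
Task 4: 19→29, due 22, tardiness 7
Task 5: 29→43, due 31, tardiness 12
Late tasks: 3.

3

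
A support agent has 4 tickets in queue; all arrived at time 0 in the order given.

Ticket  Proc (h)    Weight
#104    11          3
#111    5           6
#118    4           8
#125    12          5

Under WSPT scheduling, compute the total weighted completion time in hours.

287

WSPT (decreasing weight/processing-time ratio): #118 #111 #125 #104.
#118: finishes 4, weight 8, w·C = 32
#111: finishes 9, weight 6, w·C = 54
#125: finishes 21, weight 5, w·C = 105
#104: finishes 32, weight 3, w·C = 96
Sum = 32+54+105+96 = 287.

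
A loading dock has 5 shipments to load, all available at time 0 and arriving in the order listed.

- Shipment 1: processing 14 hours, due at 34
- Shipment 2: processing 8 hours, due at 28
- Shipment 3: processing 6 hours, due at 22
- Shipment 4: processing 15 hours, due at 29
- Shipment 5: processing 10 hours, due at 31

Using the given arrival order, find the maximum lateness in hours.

FIFO (arrival order): Shipment 1 Shipment 2 Shipment 3 Shipment 4 Shipment 5.
Shipment 1: 0→14, due 34, lateness -20
Shipment 2: 14→22, due 28, lateness -6
Shipment 3: 22→28, due 22, lateness 6
Shipment 4: 28→43, due 29, lateness 14
Shipment 5: 43→53, due 31, lateness 22
Maximum = 22.

22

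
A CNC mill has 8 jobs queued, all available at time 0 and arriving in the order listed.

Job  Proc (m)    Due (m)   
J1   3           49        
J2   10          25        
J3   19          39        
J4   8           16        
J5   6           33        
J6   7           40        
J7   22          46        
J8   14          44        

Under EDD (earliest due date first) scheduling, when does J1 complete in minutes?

EDD (increasing due date): J4 J2 J5 J3 J6 J8 J7 J1.
J4: 0→8
J2: 8→18
J5: 18→24
J3: 24→43
J6: 43→50
J8: 50→64
J7: 64→86
J1: 86→89

89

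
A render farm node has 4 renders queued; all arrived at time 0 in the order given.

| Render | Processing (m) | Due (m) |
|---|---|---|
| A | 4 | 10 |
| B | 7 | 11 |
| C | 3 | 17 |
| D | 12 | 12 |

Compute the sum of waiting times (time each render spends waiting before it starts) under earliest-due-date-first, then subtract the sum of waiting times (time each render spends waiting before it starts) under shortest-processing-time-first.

EDD (increasing due date): A B D C.
A: waits 0, runs 0→4
B: waits 4, runs 4→11
D: waits 11, runs 11→23
C: waits 23, runs 23→26
Sum = 0+4+11+23 = 38.
SPT (increasing processing time): C A B D.
C: waits 0, runs 0→3
A: waits 3, runs 3→7
B: waits 7, runs 7→14
D: waits 14, runs 14→26
Sum = 0+3+7+14 = 24.
Difference = 38 − 24 = 14.

14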